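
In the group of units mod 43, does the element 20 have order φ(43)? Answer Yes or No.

φ(43) = 43 − 1 = 42 = 2 · 3 · 7.
Test 20^(42/q) mod 43 for each prime factor q of 42:
20^21 ≡ 42 (mod 43)  [q = 2: ≢ 1 ✓]
20^14 ≡ 36 (mod 43)  [q = 3: ≢ 1 ✓]
20^6 ≡ 4 (mod 43)  [q = 7: ≢ 1 ✓]
Every test exponent gives a nontrivial residue, hence 20 generates the full group.

Yes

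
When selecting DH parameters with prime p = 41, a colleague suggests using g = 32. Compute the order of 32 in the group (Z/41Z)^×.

4

ord(32) | φ(41) = 41 − 1 = 40 = 2^3 · 5.
Divisors of 40: 1, 2, 4, 5, 8, 10, 20, 40.
Check 32^d mod 41 for each divisor in increasing order:
32^1 ≡ 32 (mod 41)
32^2 ≡ 40 (mod 41)
32^4 ≡ 1 (mod 41) ✓
The smallest such exponent is 4, so the order of 32 is 4.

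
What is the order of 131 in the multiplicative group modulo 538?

By Lagrange's theorem, ord_538(131) divides φ(538) = φ(2)·φ(269) = 1·268 = 268 = 2^2 · 67.
Divisors of 268: 1, 2, 4, 67, 134, 268.
Check 131^d mod 538 for each divisor in increasing order:
131^1 ≡ 131 (mod 538)
131^2 ≡ 483 (mod 538)
131^4 ≡ 335 (mod 538)
131^67 ≡ 1 (mod 538) ✓
The smallest such exponent is 67, so the order of 131 is 67.

67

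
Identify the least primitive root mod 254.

φ(254) = φ(2)·φ(127) = 1·126 = 126 = 2 · 3^2 · 7.
g is a primitive root iff g^(126/q) ≢ 1 (mod 254) for each prime q ∈ {2, 3, 7}.
g = 2: gcd(2, 254) = 2 > 1, not a unit — skip.
g = 3: 3^63 ≡ 253; 3^42 ≡ 107; 3^18 ≡ 131 — none is 1, so 3 is a primitive root.
The smallest primitive root modulo 254 is 3.

3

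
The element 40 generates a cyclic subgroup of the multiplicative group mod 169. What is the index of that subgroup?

The order of 40 must divide φ(169) = φ(13^2) = 13·(13−1) = 156 = 2^2 · 3 · 13.
Divisors of 156: 1, 2, 3, 4, 6, 12, 13, 26, 39, 52, 78, 156.
Check 40^d mod 169 for each divisor in increasing order:
40^1 ≡ 40 (mod 169)
40^2 ≡ 79 (mod 169)
40^3 ≡ 118 (mod 169)
40^4 ≡ 157 (mod 169)
40^6 ≡ 66 (mod 169)
40^12 ≡ 131 (mod 169)
40^13 ≡ 1 (mod 169) ✓
The order of 40 is 13, so the subgroup it generates has 13 elements.
[(Z/169Z)^× : ⟨40⟩] = 156/13 = 12.

12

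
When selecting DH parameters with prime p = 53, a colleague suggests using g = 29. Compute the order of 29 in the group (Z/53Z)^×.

The order of 29 must divide φ(53) = 53 − 1 = 52 = 2^2 · 13.
Divisors of 52: 1, 2, 4, 13, 26, 52.
Test each divisor d:
29^1 ≡ 29 (mod 53)
29^2 ≡ 46 (mod 53)
29^4 ≡ 49 (mod 53)
29^13 ≡ 52 (mod 53)
29^26 ≡ 1 (mod 53) ✓
Hence ord(29) = 26.

26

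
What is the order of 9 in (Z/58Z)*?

14

By Lagrange's theorem, ord_58(9) divides φ(58) = φ(2)·φ(29) = 1·28 = 28 = 2^2 · 7.
Divisors of 28: 1, 2, 4, 7, 14, 28.
Compute 9^d (mod 58) for the divisors d until we hit 1:
9^1 ≡ 9 (mod 58)
9^2 ≡ 23 (mod 58)
9^4 ≡ 7 (mod 58)
9^7 ≡ 57 (mod 58)
9^14 ≡ 1 (mod 58) ✓
So ord_58(9) = 14.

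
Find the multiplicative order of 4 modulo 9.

Since 4 ∈ (Z/9Z)^×, its order divides φ(9) = φ(3^2) = 3·(3−1) = 6 = 2 · 3.
Divisors of 6: 1, 2, 3, 6.
Compute 4^d (mod 9) for the divisors d until we hit 1:
4^1 ≡ 4 (mod 9)
4^2 ≡ 7 (mod 9)
4^3 ≡ 1 (mod 9) ✓
Therefore the multiplicative order of 4 modulo 9 is 3.

3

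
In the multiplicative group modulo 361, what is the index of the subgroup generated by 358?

The order of 358 must divide φ(361) = φ(19^2) = 19·(19−1) = 342 = 2 · 3^2 · 19.
Divisors of 342: 1, 2, 3, 6, 9, 18, 19, 38, 57, 114, 171, 342.
Test each divisor d:
358^1 ≡ 358 (mod 361)
358^2 ≡ 9 (mod 361)
358^3 ≡ 334 (mod 361)
358^6 ≡ 7 (mod 361)
358^9 ≡ 172 (mod 361)
358^18 ≡ 343 (mod 361)
358^19 ≡ 54 (mod 361)
358^38 ≡ 28 (mod 361)
358^57 ≡ 68 (mod 361)
358^114 ≡ 292 (mod 361)
358^171 ≡ 1 (mod 361) ✓
Thus |⟨358⟩| = ord(358) = 171.
Index = |(Z/361Z)^×| / |⟨358⟩| = 342 / 171 = 2.

2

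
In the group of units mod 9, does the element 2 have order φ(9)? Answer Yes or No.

φ(9) = φ(3^2) = 3·(3−1) = 6 = 2 · 3.
It suffices to check that the order of 2 is not a proper divisor of 6: compute 2^(6/q) for q ∈ {2, 3}.
2^3 ≡ 8 (mod 9)  [q = 2: ≢ 1 ✓]
2^2 ≡ 4 (mod 9)  [q = 3: ≢ 1 ✓]
None equal 1, so ord_9(2) = 6: 2 is a primitive root.

Yes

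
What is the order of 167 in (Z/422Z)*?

210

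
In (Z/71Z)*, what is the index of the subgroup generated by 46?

The order of 46 must divide φ(71) = 71 − 1 = 70 = 2 · 5 · 7.
Divisors of 70: 1, 2, 5, 7, 10, 14, 35, 70.
Check 46^d mod 71 for each divisor in increasing order:
46^1 ≡ 46 (mod 71)
46^2 ≡ 57 (mod 71)
46^5 ≡ 70 (mod 71)
46^7 ≡ 14 (mod 71)
46^10 ≡ 1 (mod 71) ✓
So ord_71(46) = 10, hence |⟨46⟩| = 10.
[(Z/71Z)^× : ⟨46⟩] = 70/10 = 7.

7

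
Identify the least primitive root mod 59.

φ(59) = 59 − 1 = 58 = 2 · 29.
Test candidates g = 2, 3, … against the prime factors q ∈ {2, 29} of φ(59): g is a generator iff g^(58/q) ≢ 1 for every such q.
g = 2: 2^29 ≡ 58; 2^2 ≡ 4 — none is 1, so 2 is a primitive root.
So 2 is the smallest generator of (Z/59Z)^×.

2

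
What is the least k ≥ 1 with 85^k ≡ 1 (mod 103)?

102

By Lagrange's theorem, ord_103(85) divides φ(103) = 103 − 1 = 102 = 2 · 3 · 17.
Divisors of 102: 1, 2, 3, 6, 17, 34, 51, 102.
Check 85^d mod 103 for each divisor in increasing order:
85^1 ≡ 85 (mod 103)
85^2 ≡ 15 (mod 103)
85^3 ≡ 39 (mod 103)
85^6 ≡ 79 (mod 103)
85^17 ≡ 47 (mod 103)
85^34 ≡ 46 (mod 103)
85^51 ≡ 102 (mod 103)
85^102 ≡ 1 (mod 103) ✓
Therefore the multiplicative order of 85 modulo 103 is 102.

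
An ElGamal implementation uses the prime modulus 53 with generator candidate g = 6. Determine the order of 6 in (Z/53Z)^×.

By Lagrange's theorem, ord_53(6) divides φ(53) = 53 − 1 = 52 = 2^2 · 13.
Divisors of 52: 1, 2, 4, 13, 26, 52.
Test each divisor d:
6^1 ≡ 6 (mod 53)
6^2 ≡ 36 (mod 53)
6^4 ≡ 24 (mod 53)
6^13 ≡ 52 (mod 53)
6^26 ≡ 1 (mod 53) ✓
So ord_53(6) = 26.

26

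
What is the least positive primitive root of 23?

5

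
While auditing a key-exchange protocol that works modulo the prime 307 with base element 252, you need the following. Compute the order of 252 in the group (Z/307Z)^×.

Since 252 ∈ (Z/307Z)^×, its order divides φ(307) = 307 − 1 = 306 = 2 · 3^2 · 17.
Divisors of 306: 1, 2, 3, 6, 9, 17, 18, 34, 51, 102, 153, 306.
Check 252^d mod 307 for each divisor in increasing order:
252^1 ≡ 252 (mod 307)
252^2 ≡ 262 (mod 307)
252^3 ≡ 19 (mod 307)
252^6 ≡ 54 (mod 307)
252^9 ≡ 105 (mod 307)
252^17 ≡ 274 (mod 307)
252^18 ≡ 280 (mod 307)
252^34 ≡ 168 (mod 307)
252^51 ≡ 289 (mod 307)
252^102 ≡ 17 (mod 307)
252^153 ≡ 1 (mod 307) ✓
The smallest such exponent is 153, so the order of 252 is 153.

153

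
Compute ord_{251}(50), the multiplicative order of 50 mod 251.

ord(50) | φ(251) = 251 − 1 = 250 = 2 · 5^3.
Divisors of 250: 1, 2, 5, 10, 25, 50, 125, 250.
Test each divisor d:
50^1 ≡ 50 (mod 251)
50^2 ≡ 241 (mod 251)
50^5 ≡ 231 (mod 251)
50^10 ≡ 149 (mod 251)
50^25 ≡ 250 (mod 251)
50^50 ≡ 1 (mod 251) ✓
The smallest such exponent is 50, so the order of 50 is 50.

50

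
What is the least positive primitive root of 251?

φ(251) = 251 − 1 = 250 = 2 · 5^3.
g is a primitive root iff g^(250/q) ≢ 1 (mod 251) for each prime q ∈ {2, 5}.
g = 2: 2^125 ≡ 250; 2^50 ≡ 1 — hits 1, so not a primitive root.
g = 3: 3^125 ≡ 1 — hits 1, so not a primitive root.
g = 4: 4^125 ≡ 1 — hits 1, so not a primitive root.
g = 5: 5^125 ≡ 1 — hits 1, so not a primitive root.
g = 6: 6^125 ≡ 250; 6^50 ≡ 219 — none is 1, so 6 is a primitive root.
So 6 is the smallest generator of (Z/251Z)^×.

6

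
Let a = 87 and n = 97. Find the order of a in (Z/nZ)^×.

96

By Lagrange's theorem, ord_97(87) divides φ(97) = 97 − 1 = 96 = 2^5 · 3.
Divisors of 96: 1, 2, 3, 4, 6, 8, 12, 16, 24, 32, 48, 96.
Compute 87^d (mod 97) for the divisors d until we hit 1:
87^1 ≡ 87
87^2 ≡ 3
87^3 ≡ 67
87^4 ≡ 9
87^6 ≡ 27
87^8 ≡ 81
87^12 ≡ 50
87^16 ≡ 62
87^24 ≡ 75
87^32 ≡ 61
87^48 ≡ 96
87^96 ≡ 1
So ord_97(87) = 96.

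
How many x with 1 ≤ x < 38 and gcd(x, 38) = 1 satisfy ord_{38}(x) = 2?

1

φ(38) = φ(2)·φ(19) = 1·18 = 18 = 2 · 3^2.
(Z/38Z)^× is cyclic (|G| = 18); a cyclic group of order m has exactly φ(d) elements of each order d | m, and none otherwise.
2 | 18, and φ(2) = 2 − 1 = 1.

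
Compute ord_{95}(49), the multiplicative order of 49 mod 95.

6

By Lagrange's theorem, ord_95(49) divides φ(95) = φ(5·19) = (5−1)·(19−1) = 4·18 = 72 = 2^3 · 3^2.
Divisors of 72: 1, 2, 3, 4, 6, 8, 9, 12, 18, 24, 36, 72.
Test each divisor d:
49^1 ≡ 49 (mod 95)
49^2 ≡ 26 (mod 95)
49^3 ≡ 39 (mod 95)
49^4 ≡ 11 (mod 95)
49^6 ≡ 1 (mod 95) ✓
So ord_95(49) = 6.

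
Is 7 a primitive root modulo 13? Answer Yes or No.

Yes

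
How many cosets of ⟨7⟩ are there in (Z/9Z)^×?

2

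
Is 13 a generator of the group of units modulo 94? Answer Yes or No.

φ(94) = φ(2)·φ(47) = 1·46 = 46 = 2 · 23.
13 is a primitive root mod 94 iff 13^(φ(94)/q) ≢ 1 for every prime q | φ(94), i.e. q ∈ {2, 23}.
13^23 ≡ 93 (mod 94)  [q = 2: ≢ 1 ✓]
13^2 ≡ 75 (mod 94)  [q = 23: ≢ 1 ✓]
All checks pass, so 13 has order 46 and is a primitive root modulo 94.

Yes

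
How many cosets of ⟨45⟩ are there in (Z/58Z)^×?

Since 45 ∈ (Z/58Z)^×, its order divides φ(58) = φ(2)·φ(29) = 1·28 = 28 = 2^2 · 7.
Divisors of 28: 1, 2, 4, 7, 14, 28.
Test each divisor d:
45^1 ≡ 45 (mod 58)
45^2 ≡ 53 (mod 58)
45^4 ≡ 25 (mod 58)
45^7 ≡ 1 (mod 58) ✓
Thus |⟨45⟩| = ord(45) = 7.
[(Z/58Z)^× : ⟨45⟩] = 28/7 = 4.

4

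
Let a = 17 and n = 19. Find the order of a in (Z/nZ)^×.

By Lagrange's theorem, ord_19(17) divides φ(19) = 19 − 1 = 18 = 2 · 3^2.
Divisors of 18: 1, 2, 3, 6, 9, 18.
Check 17^d mod 19 for each divisor in increasing order:
17^1 ≡ 17
17^2 ≡ 4
17^3 ≡ 11
17^6 ≡ 7
17^9 ≡ 1
The smallest such exponent is 9, so the order of 17 is 9.

9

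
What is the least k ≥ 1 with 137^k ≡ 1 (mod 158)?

26

The order of 137 must divide φ(158) = φ(2)·φ(79) = 1·78 = 78 = 2 · 3 · 13.
Divisors of 78: 1, 2, 3, 6, 13, 26, 39, 78.
Check 137^d mod 158 for each divisor in increasing order:
137^1 ≡ 137 (mod 158)
137^2 ≡ 125 (mod 158)
137^3 ≡ 61 (mod 158)
137^6 ≡ 87 (mod 158)
137^13 ≡ 157 (mod 158)
137^26 ≡ 1 (mod 158) ✓
Therefore the multiplicative order of 137 modulo 158 is 26.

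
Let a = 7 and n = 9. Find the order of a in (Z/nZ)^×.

3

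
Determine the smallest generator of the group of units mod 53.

2

φ(53) = 53 − 1 = 52 = 2^2 · 13.
Test candidates g = 2, 3, … against the prime factors q ∈ {2, 13} of φ(53): g is a generator iff g^(52/q) ≢ 1 for every such q.
g = 2: 2^26 ≡ 52; 2^4 ≡ 16 — none is 1, so 2 is a primitive root.
So 2 is the smallest generator of (Z/53Z)^×.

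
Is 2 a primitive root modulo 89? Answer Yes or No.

No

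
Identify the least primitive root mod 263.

φ(263) = 263 − 1 = 262 = 2 · 131.
Test candidates g = 2, 3, … against the prime factors q ∈ {2, 131} of φ(263): g is a generator iff g^(262/q) ≢ 1 for every such q.
g = 2: 2^131 ≡ 1 — hits 1, so not a primitive root.
g = 3: 3^131 ≡ 1 — hits 1, so not a primitive root.
g = 4: 4^131 ≡ 1 — hits 1, so not a primitive root.
g = 5: 5^131 ≡ 262; 5^2 ≡ 25 — none is 1, so 5 is a primitive root.
The smallest primitive root modulo 263 is 5.

5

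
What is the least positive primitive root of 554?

φ(554) = φ(2)·φ(277) = 1·276 = 276 = 2^2 · 3 · 23.
g is a primitive root iff g^(276/q) ≢ 1 (mod 554) for each prime q ∈ {2, 3, 23}.
g = 2: gcd(2, 554) = 2 > 1, not a unit — skip.
g = 3: 3^138 ≡ 1 — hits 1, so not a primitive root.
g = 4: gcd(4, 554) = 2 > 1, not a unit — skip.
g = 5: 5^138 ≡ 553; 5^92 ≡ 393; 5^12 ≡ 27 — none is 1, so 5 is a primitive root.
So 5 is the smallest generator of (Z/554Z)^×.

5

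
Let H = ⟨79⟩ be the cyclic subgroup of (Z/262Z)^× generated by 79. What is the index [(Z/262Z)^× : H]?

5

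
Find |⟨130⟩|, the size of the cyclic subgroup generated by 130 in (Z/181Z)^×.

60

Since 130 ∈ (Z/181Z)^×, its order divides φ(181) = 181 − 1 = 180 = 2^2 · 3^2 · 5.
Divisors of 180: 1, 2, 3, 4, 5, 6, 9, 10, 12, 15, 18, 20, 30, 36, 45, 60, 90, 180.
Compute 130^d (mod 181) for the divisors d until we hit 1:
130^1 ≡ 130 (mod 181)
130^2 ≡ 67 (mod 181)
130^3 ≡ 22 (mod 181)
130^4 ≡ 145 (mod 181)
130^5 ≡ 26 (mod 181)
130^6 ≡ 122 (mod 181)
130^9 ≡ 150 (mod 181)
130^10 ≡ 133 (mod 181)
130^12 ≡ 42 (mod 181)
130^15 ≡ 19 (mod 181)
130^18 ≡ 56 (mod 181)
130^20 ≡ 132 (mod 181)
130^30 ≡ 180 (mod 181)
130^36 ≡ 59 (mod 181)
130^45 ≡ 162 (mod 181)
130^60 ≡ 1 (mod 181) ✓
Therefore the multiplicative order of 130 modulo 181 is 60.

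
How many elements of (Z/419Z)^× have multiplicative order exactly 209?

180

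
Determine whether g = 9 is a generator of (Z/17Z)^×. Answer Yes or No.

No

φ(17) = 17 − 1 = 16 = 2^4.
An element g generates (Z/17Z)^× iff g^(16/q) ≢ 1 (mod 17) for each prime q ∈ {2}.
9^8 ≡ 1 (mod 17)  [q = 2: ≡ 1 ✗]
Since 9^8 ≡ 1, the order of 9 divides 8 < 16, so 9 is not a primitive root.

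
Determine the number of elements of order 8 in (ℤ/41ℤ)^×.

4

φ(41) = 41 − 1 = 40 = 2^3 · 5.
Since (Z/41Z)^× is cyclic of order 40, the number of elements of order d is φ(d) when d | 40 and 0 otherwise.
8 = 2^3 divides 40, and φ(8) = 4.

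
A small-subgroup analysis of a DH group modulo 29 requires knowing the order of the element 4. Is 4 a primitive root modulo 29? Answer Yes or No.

No

φ(29) = 29 − 1 = 28 = 2^2 · 7.
An element g generates (Z/29Z)^× iff g^(28/q) ≢ 1 (mod 29) for each prime q ∈ {2, 7}.
4^14 ≡ 1 (mod 29)  [q = 2: ≡ 1 ✗]
4^4 ≡ 24 (mod 29)  [q = 7: ≢ 1 ✓]
4^14 ≡ 1 shows ord(4) | 14, strictly less than φ(29); not a primitive root.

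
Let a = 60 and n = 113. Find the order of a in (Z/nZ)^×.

28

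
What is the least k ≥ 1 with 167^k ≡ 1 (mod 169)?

156

ord(167) | φ(169) = φ(13^2) = 13·(13−1) = 156 = 2^2 · 3 · 13.
Divisors of 156: 1, 2, 3, 4, 6, 12, 13, 26, 39, 52, 78, 156.
Test each divisor d:
167^1 ≡ 167 (mod 169)
167^2 ≡ 4 (mod 169)
167^3 ≡ 161 (mod 169)
167^4 ≡ 16 (mod 169)
167^6 ≡ 64 (mod 169)
167^12 ≡ 40 (mod 169)
167^13 ≡ 89 (mod 169)
167^26 ≡ 147 (mod 169)
167^39 ≡ 70 (mod 169)
167^52 ≡ 146 (mod 169)
167^78 ≡ 168 (mod 169)
167^156 ≡ 1 (mod 169) ✓
Hence ord(167) = 156.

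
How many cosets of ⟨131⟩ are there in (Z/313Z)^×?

13

ord(131) | φ(313) = 313 − 1 = 312 = 2^3 · 3 · 13.
Divisors of 312: 1, 2, 3, 4, 6, 8, 12, 13, 24, 26, 39, 52, 78, 104, 156, 312.
Compute 131^d (mod 313) for the divisors d until we hit 1:
131^1 ≡ 131
131^2 ≡ 259
131^3 ≡ 125
131^4 ≡ 99
131^6 ≡ 288
131^8 ≡ 98
131^12 ≡ 312
131^13 ≡ 182
131^24 ≡ 1
Thus |⟨131⟩| = ord(131) = 24.
[(Z/313Z)^× : ⟨131⟩] = 312/24 = 13.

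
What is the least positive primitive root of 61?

φ(61) = 61 − 1 = 60 = 2^2 · 3 · 5.
Test candidates g = 2, 3, … against the prime factors q ∈ {2, 3, 5} of φ(61): g is a generator iff g^(60/q) ≢ 1 for every such q.
g = 2: 2^30 ≡ 60; 2^20 ≡ 47; 2^12 ≡ 9 — none is 1, so 2 is a primitive root.
The smallest primitive root modulo 61 is 2.

2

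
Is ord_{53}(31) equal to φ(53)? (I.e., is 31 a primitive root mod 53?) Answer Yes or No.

Yes

φ(53) = 53 − 1 = 52 = 2^2 · 13.
Test 31^(52/q) mod 53 for each prime factor q of 52:
31^26 ≡ 52 (mod 53)  [q = 2: ≢ 1 ✓]
31^4 ≡ 49 (mod 53)  [q = 13: ≢ 1 ✓]
Every test exponent gives a nontrivial residue, hence 31 generates the full group.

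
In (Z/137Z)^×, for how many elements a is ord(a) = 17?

φ(137) = 137 − 1 = 136 = 2^3 · 17.
In a cyclic group of order 136, there are φ(d) elements of order d for each divisor d of 136, and zero for non-divisors.
17 | 136, and φ(17) = 17 − 1 = 16.

16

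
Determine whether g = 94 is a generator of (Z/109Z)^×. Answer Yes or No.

No

φ(109) = 109 − 1 = 108 = 2^2 · 3^3.
94 is a primitive root mod 109 iff 94^(φ(109)/q) ≢ 1 for every prime q | φ(109), i.e. q ∈ {2, 3}.
94^54 ≡ 1 (mod 109)  [q = 2: ≡ 1 ✗]
94^36 ≡ 45 (mod 109)  [q = 3: ≢ 1 ✓]
Since 94^54 ≡ 1, the order of 94 divides 54 < 108, so 94 is not a primitive root.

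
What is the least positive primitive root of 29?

2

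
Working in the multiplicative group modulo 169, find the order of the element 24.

156

ord(24) | φ(169) = φ(13^2) = 13·(13−1) = 156 = 2^2 · 3 · 13.
Divisors of 156: 1, 2, 3, 4, 6, 12, 13, 26, 39, 52, 78, 156.
Test each divisor d:
24^1 ≡ 24 (mod 169)
24^2 ≡ 69 (mod 169)
24^3 ≡ 135 (mod 169)
24^4 ≡ 29 (mod 169)
24^6 ≡ 142 (mod 169)
24^12 ≡ 53 (mod 169)
24^13 ≡ 89 (mod 169)
24^26 ≡ 147 (mod 169)
24^39 ≡ 70 (mod 169)
24^52 ≡ 146 (mod 169)
24^78 ≡ 168 (mod 169)
24^156 ≡ 1 (mod 169) ✓
Hence ord(24) = 156.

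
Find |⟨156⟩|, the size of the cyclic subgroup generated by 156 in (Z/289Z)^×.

272

ord(156) | φ(289) = φ(17^2) = 17·(17−1) = 272 = 2^4 · 17.
Divisors of 272: 1, 2, 4, 8, 16, 17, 34, 68, 136, 272.
Check 156^d mod 289 for each divisor in increasing order:
156^1 ≡ 156
156^2 ≡ 60
156^4 ≡ 132
156^8 ≡ 84
156^16 ≡ 120
156^17 ≡ 224
156^34 ≡ 179
156^68 ≡ 251
156^136 ≡ 288
156^272 ≡ 1
Therefore the multiplicative order of 156 modulo 289 is 272.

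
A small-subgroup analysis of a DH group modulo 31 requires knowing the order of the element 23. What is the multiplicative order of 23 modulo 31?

The order of 23 must divide φ(31) = 31 − 1 = 30 = 2 · 3 · 5.
Divisors of 30: 1, 2, 3, 5, 6, 10, 15, 30.
Check 23^d mod 31 for each divisor in increasing order:
23^1 ≡ 23
23^2 ≡ 2
23^3 ≡ 15
23^5 ≡ 30
23^6 ≡ 8
23^10 ≡ 1
Therefore the multiplicative order of 23 modulo 31 is 10.

10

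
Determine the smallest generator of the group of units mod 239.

7

φ(239) = 239 − 1 = 238 = 2 · 7 · 17.
g is a primitive root iff g^(238/q) ≢ 1 (mod 239) for each prime q ∈ {2, 7, 17}.
g = 2: 2^119 ≡ 1 — hits 1, so not a primitive root.
g = 3: 3^119 ≡ 1 — hits 1, so not a primitive root.
g = 4: 4^119 ≡ 1 — hits 1, so not a primitive root.
g = 5: 5^119 ≡ 1 — hits 1, so not a primitive root.
g = 6: 6^119 ≡ 1 — hits 1, so not a primitive root.
g = 7: 7^119 ≡ 238; 7^34 ≡ 24; 7^14 ≡ 211 — none is 1, so 7 is a primitive root.
Hence the least primitive root of 239 is 7.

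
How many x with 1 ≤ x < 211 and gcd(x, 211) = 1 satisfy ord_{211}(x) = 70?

24

φ(211) = 211 − 1 = 210 = 2 · 3 · 5 · 7.
(Z/211Z)^× is cyclic (|G| = 210); a cyclic group of order m has exactly φ(d) elements of each order d | m, and none otherwise.
70 = 2 · 5 · 7 divides 210, and φ(70) = 24.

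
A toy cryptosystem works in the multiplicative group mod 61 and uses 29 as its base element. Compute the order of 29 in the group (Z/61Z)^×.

12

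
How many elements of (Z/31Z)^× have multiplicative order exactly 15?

φ(31) = 31 − 1 = 30 = 2 · 3 · 5.
In a cyclic group of order 30, there are φ(d) elements of order d for each divisor d of 30, and zero for non-divisors.
15 = 3 · 5 divides 30, and φ(15) = 8.

8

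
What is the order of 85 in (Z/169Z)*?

156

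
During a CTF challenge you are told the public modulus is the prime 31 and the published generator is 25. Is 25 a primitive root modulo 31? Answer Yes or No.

No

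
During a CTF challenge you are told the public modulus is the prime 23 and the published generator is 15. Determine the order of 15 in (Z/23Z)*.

22

ord(15) | φ(23) = 23 − 1 = 22 = 2 · 11.
Divisors of 22: 1, 2, 11, 22.
Test each divisor d:
15^1 ≡ 15 (mod 23)
15^2 ≡ 18 (mod 23)
15^11 ≡ 22 (mod 23)
15^22 ≡ 1 (mod 23) ✓
The smallest such exponent is 22, so the order of 15 is 22.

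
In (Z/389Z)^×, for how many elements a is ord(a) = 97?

φ(389) = 389 − 1 = 388 = 2^2 · 97.
Since (Z/389Z)^× is cyclic of order 388, the number of elements of order d is φ(d) when d | 388 and 0 otherwise.
97 | 388, and φ(97) = 97 − 1 = 96.

96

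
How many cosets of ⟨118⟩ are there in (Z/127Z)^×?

Since 118 ∈ (Z/127Z)^×, its order divides φ(127) = 127 − 1 = 126 = 2 · 3^2 · 7.
Divisors of 126: 1, 2, 3, 6, 7, 9, 14, 18, 21, 42, 63, 126.
Check 118^d mod 127 for each divisor in increasing order:
118^1 ≡ 118
118^2 ≡ 81
118^3 ≡ 33
118^6 ≡ 73
118^7 ≡ 105
118^9 ≡ 123
118^14 ≡ 103
118^18 ≡ 16
118^21 ≡ 20
118^42 ≡ 19
118^63 ≡ 126
118^126 ≡ 1
The order of 118 is 126, so the subgroup it generates has 126 elements.
The index is φ(127) / ord(118) = 126 / 126 = 1.

1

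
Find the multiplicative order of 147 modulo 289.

ord(147) | φ(289) = φ(17^2) = 17·(17−1) = 272 = 2^4 · 17.
Divisors of 272: 1, 2, 4, 8, 16, 17, 34, 68, 136, 272.
Evaluate successive powers at the divisors of 272:
147^1 ≡ 147 (mod 289)
147^2 ≡ 223 (mod 289)
147^4 ≡ 21 (mod 289)
147^8 ≡ 152 (mod 289)
147^16 ≡ 273 (mod 289)
147^17 ≡ 249 (mod 289)
147^34 ≡ 155 (mod 289)
147^68 ≡ 38 (mod 289)
147^136 ≡ 288 (mod 289)
147^272 ≡ 1 (mod 289) ✓
The smallest such exponent is 272, so the order of 147 is 272.

272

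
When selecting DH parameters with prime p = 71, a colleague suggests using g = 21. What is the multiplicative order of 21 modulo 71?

70

By Lagrange's theorem, ord_71(21) divides φ(71) = 71 − 1 = 70 = 2 · 5 · 7.
Divisors of 70: 1, 2, 5, 7, 10, 14, 35, 70.
Compute 21^d (mod 71) for the divisors d until we hit 1:
21^1 ≡ 21 (mod 71)
21^2 ≡ 15 (mod 71)
21^5 ≡ 39 (mod 71)
21^7 ≡ 17 (mod 71)
21^10 ≡ 30 (mod 71)
21^14 ≡ 5 (mod 71)
21^35 ≡ 70 (mod 71)
21^70 ≡ 1 (mod 71) ✓
Therefore the multiplicative order of 21 modulo 71 is 70.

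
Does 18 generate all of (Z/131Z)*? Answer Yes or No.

No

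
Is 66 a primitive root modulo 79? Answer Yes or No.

φ(79) = 79 − 1 = 78 = 2 · 3 · 13.
Test 66^(78/q) mod 79 for each prime factor q of 78:
66^39 ≡ 78 (mod 79)  [q = 2: ≢ 1 ✓]
66^26 ≡ 23 (mod 79)  [q = 3: ≢ 1 ✓]
66^6 ≡ 67 (mod 79)  [q = 13: ≢ 1 ✓]
All checks pass, so 66 has order 78 and is a primitive root modulo 79.

Yes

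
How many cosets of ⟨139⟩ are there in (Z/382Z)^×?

By Lagrange's theorem, ord_382(139) divides φ(382) = φ(2)·φ(191) = 1·190 = 190 = 2 · 5 · 19.
Divisors of 190: 1, 2, 5, 10, 19, 38, 95, 190.
Compute 139^d (mod 382) for the divisors d until we hit 1:
139^1 ≡ 139 (mod 382)
139^2 ≡ 221 (mod 382)
139^5 ≡ 377 (mod 382)
139^10 ≡ 25 (mod 382)
139^19 ≡ 381 (mod 382)
139^38 ≡ 1 (mod 382) ✓
Thus |⟨139⟩| = ord(139) = 38.
Index = |(Z/382Z)^×| / |⟨139⟩| = 190 / 38 = 5.

5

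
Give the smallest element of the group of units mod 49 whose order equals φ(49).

3

φ(49) = φ(7^2) = 7·(7−1) = 42 = 2 · 3 · 7.
Test candidates g = 2, 3, … against the prime factors q ∈ {2, 3, 7} of φ(49): g is a generator iff g^(42/q) ≢ 1 for every such q.
g = 2: 2^21 ≡ 1 — hits 1, so not a primitive root.
g = 3: 3^21 ≡ 48; 3^14 ≡ 30; 3^6 ≡ 43 — none is 1, so 3 is a primitive root.
Hence the least primitive root of 49 is 3.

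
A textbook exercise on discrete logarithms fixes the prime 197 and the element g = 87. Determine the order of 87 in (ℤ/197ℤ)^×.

28

The order of 87 must divide φ(197) = 197 − 1 = 196 = 2^2 · 7^2.
Divisors of 196: 1, 2, 4, 7, 14, 28, 49, 98, 196.
Evaluate successive powers at the divisors of 196:
87^1 ≡ 87
87^2 ≡ 83
87^4 ≡ 191
87^7 ≡ 14
87^14 ≡ 196
87^28 ≡ 1
So ord_197(87) = 28.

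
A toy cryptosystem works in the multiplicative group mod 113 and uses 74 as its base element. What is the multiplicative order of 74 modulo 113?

Since 74 ∈ (Z/113Z)^×, its order divides φ(113) = 113 − 1 = 112 = 2^4 · 7.
Divisors of 112: 1, 2, 4, 7, 8, 14, 16, 28, 56, 112.
Evaluate successive powers at the divisors of 112:
74^1 ≡ 74 (mod 113)
74^2 ≡ 52 (mod 113)
74^4 ≡ 105 (mod 113)
74^7 ≡ 65 (mod 113)
74^8 ≡ 64 (mod 113)
74^14 ≡ 44 (mod 113)
74^16 ≡ 28 (mod 113)
74^28 ≡ 15 (mod 113)
74^56 ≡ 112 (mod 113)
74^112 ≡ 1 (mod 113) ✓
The smallest such exponent is 112, so the order of 74 is 112.

112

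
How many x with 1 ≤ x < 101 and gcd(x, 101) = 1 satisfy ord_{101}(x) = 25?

20

φ(101) = 101 − 1 = 100 = 2^2 · 5^2.
Since (Z/101Z)^× is cyclic of order 100, the number of elements of order d is φ(d) when d | 100 and 0 otherwise.
25 = 5^2 divides 100, and φ(25) = 20.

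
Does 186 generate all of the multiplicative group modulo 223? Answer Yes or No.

Yes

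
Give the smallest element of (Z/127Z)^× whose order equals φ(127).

3

φ(127) = 127 − 1 = 126 = 2 · 3^2 · 7.
g is a primitive root iff g^(126/q) ≢ 1 (mod 127) for each prime q ∈ {2, 3, 7}.
g = 2: 2^63 ≡ 1 — hits 1, so not a primitive root.
g = 3: 3^63 ≡ 126; 3^42 ≡ 107; 3^18 ≡ 4 — none is 1, so 3 is a primitive root.
So 3 is the smallest generator of (Z/127Z)^×.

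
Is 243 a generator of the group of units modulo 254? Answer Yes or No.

φ(254) = φ(2)·φ(127) = 1·126 = 126 = 2 · 3^2 · 7.
It suffices to check that the order of 243 is not a proper divisor of 126: compute 243^(126/q) for q ∈ {2, 3, 7}.
243^63 ≡ 253 (mod 254)  [q = 2: ≢ 1 ✓]
243^42 ≡ 19 (mod 254)  [q = 3: ≢ 1 ✓]
243^18 ≡ 135 (mod 254)  [q = 7: ≢ 1 ✓]
None equal 1, so ord_254(243) = 126: 243 is a primitive root.

Yes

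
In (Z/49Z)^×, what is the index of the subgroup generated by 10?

ord(10) | φ(49) = φ(7^2) = 7·(7−1) = 42 = 2 · 3 · 7.
Divisors of 42: 1, 2, 3, 6, 7, 14, 21, 42.
Check 10^d mod 49 for each divisor in increasing order:
10^1 ≡ 10
10^2 ≡ 2
10^3 ≡ 20
10^6 ≡ 8
10^7 ≡ 31
10^14 ≡ 30
10^21 ≡ 48
10^42 ≡ 1
The order of 10 is 42, so the subgroup it generates has 42 elements.
Index = |(Z/49Z)^×| / |⟨10⟩| = 42 / 42 = 1.

1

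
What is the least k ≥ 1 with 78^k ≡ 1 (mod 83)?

41

Since 78 ∈ (Z/83Z)^×, its order divides φ(83) = 83 − 1 = 82 = 2 · 41.
Divisors of 82: 1, 2, 41, 82.
Check 78^d mod 83 for each divisor in increasing order:
78^1 ≡ 78 (mod 83)
78^2 ≡ 25 (mod 83)
78^41 ≡ 1 (mod 83) ✓
Therefore the multiplicative order of 78 modulo 83 is 41.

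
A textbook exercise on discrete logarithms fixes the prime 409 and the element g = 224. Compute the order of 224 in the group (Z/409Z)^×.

408

Since 224 ∈ (Z/409Z)^×, its order divides φ(409) = 409 − 1 = 408 = 2^3 · 3 · 17.
Divisors of 408: 1, 2, 3, 4, 6, 8, 12, 17, 24, 34, 51, 68, 102, 136, 204, 408.
Evaluate successive powers at the divisors of 408:
224^1 ≡ 224 (mod 409)
224^2 ≡ 278 (mod 409)
224^3 ≡ 104 (mod 409)
224^4 ≡ 392 (mod 409)
224^6 ≡ 182 (mod 409)
224^8 ≡ 289 (mod 409)
224^12 ≡ 404 (mod 409)
224^17 ≡ 226 (mod 409)
224^24 ≡ 25 (mod 409)
224^34 ≡ 360 (mod 409)
224^51 ≡ 378 (mod 409)
224^68 ≡ 356 (mod 409)
224^102 ≡ 143 (mod 409)
224^136 ≡ 355 (mod 409)
224^204 ≡ 408 (mod 409)
224^408 ≡ 1 (mod 409) ✓
The smallest such exponent is 408, so the order of 224 is 408.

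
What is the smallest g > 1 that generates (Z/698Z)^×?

φ(698) = φ(2)·φ(349) = 1·348 = 348 = 2^2 · 3 · 29.
g is a primitive root iff g^(348/q) ≢ 1 (mod 698) for each prime q ∈ {2, 3, 29}.
g = 2: gcd(2, 698) = 2 > 1, not a unit — skip.
g = 3: 3^174 ≡ 1 — hits 1, so not a primitive root.
g = 4: gcd(4, 698) = 2 > 1, not a unit — skip.
g = 5: 5^174 ≡ 1 — hits 1, so not a primitive root.
g = 6: gcd(6, 698) = 2 > 1, not a unit — skip.
g = 7: 7^174 ≡ 697; 7^116 ≡ 575; 7^12 ≡ 249 — none is 1, so 7 is a primitive root.
The smallest primitive root modulo 698 is 7.

7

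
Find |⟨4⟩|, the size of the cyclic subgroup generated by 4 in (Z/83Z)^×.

41

Since 4 ∈ (Z/83Z)^×, its order divides φ(83) = 83 − 1 = 82 = 2 · 41.
Divisors of 82: 1, 2, 41, 82.
Evaluate successive powers at the divisors of 82:
4^1 ≡ 4
4^2 ≡ 16
4^41 ≡ 1
So ord_83(4) = 41.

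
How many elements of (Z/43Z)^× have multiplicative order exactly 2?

1

φ(43) = 43 − 1 = 42 = 2 · 3 · 7.
Since (Z/43Z)^× is cyclic of order 42, the number of elements of order d is φ(d) when d | 42 and 0 otherwise.
2 | 42, and φ(2) = 2 − 1 = 1.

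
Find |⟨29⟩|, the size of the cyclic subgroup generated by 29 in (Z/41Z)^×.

40

ord(29) | φ(41) = 41 − 1 = 40 = 2^3 · 5.
Divisors of 40: 1, 2, 4, 5, 8, 10, 20, 40.
Evaluate successive powers at the divisors of 40:
29^1 ≡ 29
29^2 ≡ 21
29^4 ≡ 31
29^5 ≡ 38
29^8 ≡ 18
29^10 ≡ 9
29^20 ≡ 40
29^40 ≡ 1
Hence ord(29) = 40.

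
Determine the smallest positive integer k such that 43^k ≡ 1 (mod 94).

46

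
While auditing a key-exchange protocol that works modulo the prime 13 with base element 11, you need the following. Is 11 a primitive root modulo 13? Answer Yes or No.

Yes

φ(13) = 13 − 1 = 12 = 2^2 · 3.
Test 11^(12/q) mod 13 for each prime factor q of 12:
11^6 ≡ 12 (mod 13)  [q = 2: ≢ 1 ✓]
11^4 ≡ 3 (mod 13)  [q = 3: ≢ 1 ✓]
None equal 1, so ord_13(11) = 12: 11 is a primitive root.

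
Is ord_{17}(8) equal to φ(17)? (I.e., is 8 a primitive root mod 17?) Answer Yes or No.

No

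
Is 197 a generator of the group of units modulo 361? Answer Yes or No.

φ(361) = φ(19^2) = 19·(19−1) = 342 = 2 · 3^2 · 19.
Test 197^(342/q) mod 361 for each prime factor q of 342:
197^171 ≡ 1 (mod 361)  [q = 2: ≡ 1 ✗]
197^114 ≡ 1 (mod 361)  [q = 3: ≡ 1 ✗]
197^18 ≡ 324 (mod 361)  [q = 19: ≢ 1 ✓]
197^171 ≡ 1 shows ord(197) | 171, strictly less than φ(361); not a primitive root.

No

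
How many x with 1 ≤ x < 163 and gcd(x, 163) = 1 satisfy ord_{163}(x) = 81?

φ(163) = 163 − 1 = 162 = 2 · 3^4.
Since (Z/163Z)^× is cyclic of order 162, the number of elements of order d is φ(d) when d | 162 and 0 otherwise.
81 = 3^4 divides 162, and φ(81) = 54.

54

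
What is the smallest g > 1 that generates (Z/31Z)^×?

3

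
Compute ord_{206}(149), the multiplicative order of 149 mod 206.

3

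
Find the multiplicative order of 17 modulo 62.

30

The order of 17 must divide φ(62) = φ(2)·φ(31) = 1·30 = 30 = 2 · 3 · 5.
Divisors of 30: 1, 2, 3, 5, 6, 10, 15, 30.
Check 17^d mod 62 for each divisor in increasing order:
17^1 ≡ 17 (mod 62)
17^2 ≡ 41 (mod 62)
17^3 ≡ 15 (mod 62)
17^5 ≡ 57 (mod 62)
17^6 ≡ 39 (mod 62)
17^10 ≡ 25 (mod 62)
17^15 ≡ 61 (mod 62)
17^30 ≡ 1 (mod 62) ✓
The smallest such exponent is 30, so the order of 17 is 30.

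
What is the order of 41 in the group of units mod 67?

66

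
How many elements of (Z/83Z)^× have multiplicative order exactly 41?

40

φ(83) = 83 − 1 = 82 = 2 · 41.
(Z/83Z)^× is cyclic (|G| = 82); a cyclic group of order m has exactly φ(d) elements of each order d | m, and none otherwise.
41 | 82, and φ(41) = 41 − 1 = 40.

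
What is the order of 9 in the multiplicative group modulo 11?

5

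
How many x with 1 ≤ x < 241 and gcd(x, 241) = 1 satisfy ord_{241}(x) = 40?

φ(241) = 241 − 1 = 240 = 2^4 · 3 · 5.
(Z/241Z)^× is cyclic (|G| = 240); a cyclic group of order m has exactly φ(d) elements of each order d | m, and none otherwise.
40 = 2^3 · 5 divides 240, and φ(40) = 16.

16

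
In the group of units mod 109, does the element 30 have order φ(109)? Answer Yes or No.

Yes

φ(109) = 109 − 1 = 108 = 2^2 · 3^3.
An element g generates (Z/109Z)^× iff g^(108/q) ≢ 1 (mod 109) for each prime q ∈ {2, 3}.
30^54 ≡ 108 (mod 109)  [q = 2: ≢ 1 ✓]
30^36 ≡ 45 (mod 109)  [q = 3: ≢ 1 ✓]
None equal 1, so ord_109(30) = 108: 30 is a primitive root.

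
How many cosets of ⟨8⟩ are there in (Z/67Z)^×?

Since 8 ∈ (Z/67Z)^×, its order divides φ(67) = 67 − 1 = 66 = 2 · 3 · 11.
Divisors of 66: 1, 2, 3, 6, 11, 22, 33, 66.
Evaluate successive powers at the divisors of 66:
8^1 ≡ 8 (mod 67)
8^2 ≡ 64 (mod 67)
8^3 ≡ 43 (mod 67)
8^6 ≡ 40 (mod 67)
8^11 ≡ 66 (mod 67)
8^22 ≡ 1 (mod 67) ✓
So ord_67(8) = 22, hence |⟨8⟩| = 22.
[(Z/67Z)^× : ⟨8⟩] = 66/22 = 3.

3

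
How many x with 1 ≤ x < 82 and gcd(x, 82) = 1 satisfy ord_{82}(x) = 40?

φ(82) = φ(2)·φ(41) = 1·40 = 40 = 2^3 · 5.
(Z/82Z)^× is cyclic (|G| = 40); a cyclic group of order m has exactly φ(d) elements of each order d | m, and none otherwise.
40 = 2^3 · 5 divides 40, and φ(40) = 16.

16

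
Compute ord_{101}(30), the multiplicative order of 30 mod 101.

Since 30 ∈ (Z/101Z)^×, its order divides φ(101) = 101 − 1 = 100 = 2^2 · 5^2.
Divisors of 100: 1, 2, 4, 5, 10, 20, 25, 50, 100.
Compute 30^d (mod 101) for the divisors d until we hit 1:
30^1 ≡ 30 (mod 101)
30^2 ≡ 92 (mod 101)
30^4 ≡ 81 (mod 101)
30^5 ≡ 6 (mod 101)
30^10 ≡ 36 (mod 101)
30^20 ≡ 84 (mod 101)
30^25 ≡ 100 (mod 101)
30^50 ≡ 1 (mod 101) ✓
Hence ord(30) = 50.

50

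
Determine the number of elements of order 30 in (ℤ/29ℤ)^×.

0

φ(29) = 29 − 1 = 28 = 2^2 · 7.
Since (Z/29Z)^× is cyclic of order 28, the number of elements of order d is φ(d) when d | 28 and 0 otherwise.
Here 28 is not a multiple of 30, so there are no elements of order 30.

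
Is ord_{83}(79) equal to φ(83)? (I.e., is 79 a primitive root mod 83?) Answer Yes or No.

Yes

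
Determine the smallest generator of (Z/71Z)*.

φ(71) = 71 − 1 = 70 = 2 · 5 · 7.
Test candidates g = 2, 3, … against the prime factors q ∈ {2, 5, 7} of φ(71): g is a generator iff g^(70/q) ≢ 1 for every such q.
g = 2: 2^35 ≡ 1 — hits 1, so not a primitive root.
g = 3: 3^35 ≡ 1 — hits 1, so not a primitive root.
g = 4: 4^35 ≡ 1 — hits 1, so not a primitive root.
g = 5: 5^35 ≡ 1 — hits 1, so not a primitive root.
g = 6: 6^35 ≡ 1 — hits 1, so not a primitive root.
g = 7: 7^35 ≡ 70; 7^14 ≡ 54; 7^10 ≡ 45 — none is 1, so 7 is a primitive root.
Hence the least primitive root of 71 is 7.

7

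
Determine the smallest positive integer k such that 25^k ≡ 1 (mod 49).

21

By Lagrange's theorem, ord_49(25) divides φ(49) = φ(7^2) = 7·(7−1) = 42 = 2 · 3 · 7.
Divisors of 42: 1, 2, 3, 6, 7, 14, 21, 42.
Check 25^d mod 49 for each divisor in increasing order:
25^1 ≡ 25 (mod 49)
25^2 ≡ 37 (mod 49)
25^3 ≡ 43 (mod 49)
25^6 ≡ 36 (mod 49)
25^7 ≡ 18 (mod 49)
25^14 ≡ 30 (mod 49)
25^21 ≡ 1 (mod 49) ✓
Therefore the multiplicative order of 25 modulo 49 is 21.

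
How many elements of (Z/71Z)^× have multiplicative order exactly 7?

6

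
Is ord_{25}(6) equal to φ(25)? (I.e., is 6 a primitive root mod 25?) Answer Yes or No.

φ(25) = φ(5^2) = 5·(5−1) = 20 = 2^2 · 5.
Test 6^(20/q) mod 25 for each prime factor q of 20:
6^10 ≡ 1 (mod 25)  [q = 2: ≡ 1 ✗]
6^4 ≡ 21 (mod 25)  [q = 5: ≢ 1 ✓]
6^10 ≡ 1 shows ord(6) | 10, strictly less than φ(25); not a primitive root.

No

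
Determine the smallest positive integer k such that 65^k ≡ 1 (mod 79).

13

Since 65 ∈ (Z/79Z)^×, its order divides φ(79) = 79 − 1 = 78 = 2 · 3 · 13.
Divisors of 78: 1, 2, 3, 6, 13, 26, 39, 78.
Compute 65^d (mod 79) for the divisors d until we hit 1:
65^1 ≡ 65 (mod 79)
65^2 ≡ 38 (mod 79)
65^3 ≡ 21 (mod 79)
65^6 ≡ 46 (mod 79)
65^13 ≡ 1 (mod 79) ✓
So ord_79(65) = 13.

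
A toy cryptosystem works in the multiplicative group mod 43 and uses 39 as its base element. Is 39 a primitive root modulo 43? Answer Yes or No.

No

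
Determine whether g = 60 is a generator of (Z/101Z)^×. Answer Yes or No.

No

φ(101) = 101 − 1 = 100 = 2^2 · 5^2.
60 is a primitive root mod 101 iff 60^(φ(101)/q) ≢ 1 for every prime q | φ(101), i.e. q ∈ {2, 5}.
60^50 ≡ 100 (mod 101)  [q = 2: ≢ 1 ✓]
60^20 ≡ 1 (mod 101)  [q = 5: ≡ 1 ✗]
The check at q = 5 fails, so 60 generates a proper subgroup.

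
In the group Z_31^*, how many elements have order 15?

8

φ(31) = 31 − 1 = 30 = 2 · 3 · 5.
In a cyclic group of order 30, there are φ(d) elements of order d for each divisor d of 30, and zero for non-divisors.
15 = 3 · 5 divides 30, and φ(15) = 8.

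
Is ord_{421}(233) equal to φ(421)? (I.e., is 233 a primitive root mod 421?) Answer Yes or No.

φ(421) = 421 − 1 = 420 = 2^2 · 3 · 5 · 7.
Test 233^(420/q) mod 421 for each prime factor q of 420:
233^210 ≡ 420 (mod 421)  [q = 2: ≢ 1 ✓]
233^140 ≡ 20 (mod 421)  [q = 3: ≢ 1 ✓]
233^84 ≡ 1 (mod 421)  [q = 5: ≡ 1 ✗]
233^60 ≡ 1 (mod 421)  [q = 7: ≡ 1 ✗]
Since 233^84 ≡ 1, the order of 233 divides 84 < 420, so 233 is not a primitive root.

No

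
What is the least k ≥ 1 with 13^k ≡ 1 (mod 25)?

20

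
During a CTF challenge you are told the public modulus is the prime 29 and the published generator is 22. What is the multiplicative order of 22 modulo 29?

The order of 22 must divide φ(29) = 29 − 1 = 28 = 2^2 · 7.
Divisors of 28: 1, 2, 4, 7, 14, 28.
Evaluate successive powers at the divisors of 28:
22^1 ≡ 22 (mod 29)
22^2 ≡ 20 (mod 29)
22^4 ≡ 23 (mod 29)
22^7 ≡ 28 (mod 29)
22^14 ≡ 1 (mod 29) ✓
Hence ord(22) = 14.

14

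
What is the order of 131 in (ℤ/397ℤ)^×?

198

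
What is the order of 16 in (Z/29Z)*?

Since 16 ∈ (Z/29Z)^×, its order divides φ(29) = 29 − 1 = 28 = 2^2 · 7.
Divisors of 28: 1, 2, 4, 7, 14, 28.
Test each divisor d:
16^1 ≡ 16 (mod 29)
16^2 ≡ 24 (mod 29)
16^4 ≡ 25 (mod 29)
16^7 ≡ 1 (mod 29) ✓
So ord_29(16) = 7.

7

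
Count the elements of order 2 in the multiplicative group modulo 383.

φ(383) = 383 − 1 = 382 = 2 · 191.
(Z/383Z)^× is cyclic (|G| = 382); a cyclic group of order m has exactly φ(d) elements of each order d | m, and none otherwise.
2 | 382, and φ(2) = 2 − 1 = 1.

1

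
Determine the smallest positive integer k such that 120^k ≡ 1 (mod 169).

Since 120 ∈ (Z/169Z)^×, its order divides φ(169) = φ(13^2) = 13·(13−1) = 156 = 2^2 · 3 · 13.
Divisors of 156: 1, 2, 3, 4, 6, 12, 13, 26, 39, 52, 78, 156.
Check 120^d mod 169 for each divisor in increasing order:
120^1 ≡ 120 (mod 169)
120^2 ≡ 35 (mod 169)
120^3 ≡ 144 (mod 169)
120^4 ≡ 42 (mod 169)
120^6 ≡ 118 (mod 169)
120^12 ≡ 66 (mod 169)
120^13 ≡ 146 (mod 169)
120^26 ≡ 22 (mod 169)
120^39 ≡ 1 (mod 169) ✓
Hence ord(120) = 39.

39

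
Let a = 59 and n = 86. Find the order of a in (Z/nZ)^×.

7

By Lagrange's theorem, ord_86(59) divides φ(86) = φ(2)·φ(43) = 1·42 = 42 = 2 · 3 · 7.
Divisors of 42: 1, 2, 3, 6, 7, 14, 21, 42.
Compute 59^d (mod 86) for the divisors d until we hit 1:
59^1 ≡ 59 (mod 86)
59^2 ≡ 41 (mod 86)
59^3 ≡ 11 (mod 86)
59^6 ≡ 35 (mod 86)
59^7 ≡ 1 (mod 86) ✓
Hence ord(59) = 7.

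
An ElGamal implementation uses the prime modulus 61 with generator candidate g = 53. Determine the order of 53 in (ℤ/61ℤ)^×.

20

ord(53) | φ(61) = 61 − 1 = 60 = 2^2 · 3 · 5.
Divisors of 60: 1, 2, 3, 4, 5, 6, 10, 12, 15, 20, 30, 60.
Evaluate successive powers at the divisors of 60:
53^1 ≡ 53 (mod 61)
53^2 ≡ 3 (mod 61)
53^3 ≡ 37 (mod 61)
53^4 ≡ 9 (mod 61)
53^5 ≡ 50 (mod 61)
53^6 ≡ 27 (mod 61)
53^10 ≡ 60 (mod 61)
53^12 ≡ 58 (mod 61)
53^15 ≡ 11 (mod 61)
53^20 ≡ 1 (mod 61) ✓
Hence ord(53) = 20.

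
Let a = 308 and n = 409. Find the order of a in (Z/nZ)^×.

102

ord(308) | φ(409) = 409 − 1 = 408 = 2^3 · 3 · 17.
Divisors of 408: 1, 2, 3, 4, 6, 8, 12, 17, 24, 34, 51, 68, 102, 136, 204, 408.
Test each divisor d:
308^1 ≡ 308 (mod 409)
308^2 ≡ 385 (mod 409)
308^3 ≡ 379 (mod 409)
308^4 ≡ 167 (mod 409)
308^6 ≡ 82 (mod 409)
308^8 ≡ 77 (mod 409)
308^12 ≡ 180 (mod 409)
308^17 ≡ 356 (mod 409)
308^24 ≡ 89 (mod 409)
308^34 ≡ 355 (mod 409)
308^51 ≡ 408 (mod 409)
308^68 ≡ 53 (mod 409)
308^102 ≡ 1 (mod 409) ✓
Therefore the multiplicative order of 308 modulo 409 is 102.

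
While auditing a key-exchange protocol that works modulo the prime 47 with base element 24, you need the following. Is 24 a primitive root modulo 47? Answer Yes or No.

No

φ(47) = 47 − 1 = 46 = 2 · 23.
Test 24^(46/q) mod 47 for each prime factor q of 46:
24^23 ≡ 1 (mod 47)  [q = 2: ≡ 1 ✗]
24^2 ≡ 12 (mod 47)  [q = 23: ≢ 1 ✓]
Since 24^23 ≡ 1, the order of 24 divides 23 < 46, so 24 is not a primitive root.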